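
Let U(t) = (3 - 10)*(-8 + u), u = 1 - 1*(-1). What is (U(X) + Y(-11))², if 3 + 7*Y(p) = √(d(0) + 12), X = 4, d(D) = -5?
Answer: (291 + √7)²/49 ≈ 1759.8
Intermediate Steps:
u = 2 (u = 1 + 1 = 2)
U(t) = 42 (U(t) = (3 - 10)*(-8 + 2) = -7*(-6) = 42)
Y(p) = -3/7 + √7/7 (Y(p) = -3/7 + √(-5 + 12)/7 = -3/7 + √7/7)
(U(X) + Y(-11))² = (42 + (-3/7 + √7/7))² = (291/7 + √7/7)²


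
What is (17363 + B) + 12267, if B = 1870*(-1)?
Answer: 27760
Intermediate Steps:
B = -1870
(17363 + B) + 12267 = (17363 - 1870) + 12267 = 15493 + 12267 = 27760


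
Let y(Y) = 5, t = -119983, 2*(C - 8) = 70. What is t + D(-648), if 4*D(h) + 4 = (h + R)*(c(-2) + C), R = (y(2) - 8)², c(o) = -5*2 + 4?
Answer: -503579/4 ≈ -1.2589e+5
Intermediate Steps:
C = 43 (C = 8 + (½)*70 = 8 + 35 = 43)
c(o) = -6 (c(o) = -10 + 4 = -6)
R = 9 (R = (5 - 8)² = (-3)² = 9)
D(h) = 329/4 + 37*h/4 (D(h) = -1 + ((h + 9)*(-6 + 43))/4 = -1 + ((9 + h)*37)/4 = -1 + (333 + 37*h)/4 = -1 + (333/4 + 37*h/4) = 329/4 + 37*h/4)
t + D(-648) = -119983 + (329/4 + (37/4)*(-648)) = -119983 + (329/4 - 5994) = -119983 - 23647/4 = -503579/4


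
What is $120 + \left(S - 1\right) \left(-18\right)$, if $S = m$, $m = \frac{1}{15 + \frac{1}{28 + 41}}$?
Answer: $\frac{70863}{518} \approx 136.8$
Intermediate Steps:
$m = \frac{69}{1036}$ ($m = \frac{1}{15 + \frac{1}{69}} = \frac{1}{\frac{1036}{69}} = \frac{69}{1036} \approx 0.066602$)
$S = \frac{69}{1036} \approx 0.066602$
$120 + \left(S - 1\right) \left(-18\right) = 120 + \left(\frac{69}{1036} - 1\right) \left(-18\right) = 120 - - \frac{8703}{518} = 120 + \frac{8703}{518} = \frac{70863}{518}$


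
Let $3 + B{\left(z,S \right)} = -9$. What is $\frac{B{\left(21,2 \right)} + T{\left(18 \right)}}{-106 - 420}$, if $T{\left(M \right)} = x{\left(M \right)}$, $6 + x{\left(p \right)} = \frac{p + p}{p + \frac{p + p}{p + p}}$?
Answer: $\frac{153}{4997} \approx 0.030618$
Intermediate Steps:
$x{\left(p \right)} = -6 + \frac{2 p}{1 + p}$ ($x{\left(p \right)} = -6 + \frac{p + p}{p + \frac{p + p}{p + p}} = -6 + \frac{2 p}{p + \frac{2 p}{2 p}} = -6 + \frac{2 p}{p + 2 p \frac{1}{2 p}} = -6 + \frac{2 p}{p + 1} = -6 + \frac{2 p}{1 + p}$)
$B{\left(z,S \right)} = -12$ ($B{\left(z,S \right)} = -3 - 9 = -12$)
$T{\left(M \right)} = \frac{2 \left(-3 - 2 M\right)}{1 + M}$
$\frac{B{\left(21,2 \right)} + T{\left(18 \right)}}{-106 - 420} = \frac{-12 + \frac{2 \left(-3 - 36\right)}{1 + 18}}{-106 - 420} = \frac{-12 + \frac{2 \left(-3 - 36\right)}{19}}{-526} = \left(-12 + 2 \cdot \frac{1}{19} \left(-39\right)\right) \left(- \frac{1}{526}\right) = \left(-12 - \frac{78}{19}\right) \left(- \frac{1}{526}\right) = \left(- \frac{306}{19}\right) \left(- \frac{1}{526}\right) = \frac{153}{4997}$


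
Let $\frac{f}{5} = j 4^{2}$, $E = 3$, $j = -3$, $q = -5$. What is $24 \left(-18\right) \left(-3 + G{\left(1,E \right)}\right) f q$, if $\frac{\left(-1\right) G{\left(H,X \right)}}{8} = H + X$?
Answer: $18144000$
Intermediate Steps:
$G{\left(H,X \right)} = - 8 H - 8 X$ ($G{\left(H,X \right)} = - 8 \left(H + X\right) = - 8 H - 8 X$)
$f = -240$ ($f = 5 \left(- 3 \cdot 4^{2}\right) = 5 \left(\left(-3\right) 16\right) = 5 \left(-48\right) = -240$)
$24 \left(-18\right) \left(-3 + G{\left(1,E \right)}\right) f q = 24 \left(-18\right) \left(-3 - 32\right) \left(-240\right) \left(-5\right) = - 432 \left(-3 - 32\right) \left(-240\right) \left(-5\right) = - 432 \left(-35\right) \left(-240\right) \left(-5\right) = - 432 \cdot 8400 \left(-5\right) = \left(-432\right) \left(-42000\right) = 18144000$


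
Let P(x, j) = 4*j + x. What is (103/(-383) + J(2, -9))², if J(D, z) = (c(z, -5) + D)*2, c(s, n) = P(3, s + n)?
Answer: 1534210561/146689 ≈ 10459.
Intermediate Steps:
P(x, j) = x + 4*j
c(s, n) = 3 + 4*n + 4*s (c(s, n) = 3 + 4*(s + n) = 3 + 4*(n + s) = 3 + (4*n + 4*s) = 3 + 4*n + 4*s)
J(D, z) = -34 + 2*D + 8*z (J(D, z) = ((3 + 4*(-5) + 4*z) + D)*2 = ((3 - 20 + 4*z) + D)*2 = ((-17 + 4*z) + D)*2 = (-17 + D + 4*z)*2 = -34 + 2*D + 8*z)
(103/(-383) + J(2, -9))² = (103/(-383) + (-34 + 2*2 + 8*(-9)))² = (103*(-1/383) + (-34 + 4 - 72))² = (-103/383 - 102)² = (-39169/383)² = 1534210561/146689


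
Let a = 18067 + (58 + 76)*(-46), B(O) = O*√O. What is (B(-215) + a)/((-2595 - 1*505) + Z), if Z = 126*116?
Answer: 11903/11516 - 215*I*√215/11516 ≈ 1.0336 - 0.27375*I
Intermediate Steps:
Z = 14616
B(O) = O^(3/2)
a = 11903 (a = 18067 + 134*(-46) = 18067 - 6164 = 11903)
(B(-215) + a)/((-2595 - 1*505) + Z) = ((-215)^(3/2) + 11903)/((-2595 - 1*505) + 14616) = (-215*I*√215 + 11903)/((-2595 - 505) + 14616) = (11903 - 215*I*√215)/(-3100 + 14616) = (11903 - 215*I*√215)/11516 = (11903 - 215*I*√215)*(1/11516) = 11903/11516 - 215*I*√215/11516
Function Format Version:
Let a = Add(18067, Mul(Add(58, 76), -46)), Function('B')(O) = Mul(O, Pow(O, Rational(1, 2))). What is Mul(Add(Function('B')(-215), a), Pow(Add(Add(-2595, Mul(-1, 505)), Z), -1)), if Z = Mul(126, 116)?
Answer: Add(Rational(11903, 11516), Mul(Rational(-215, 11516), I, Pow(215, Rational(1, 2)))) ≈ Add(1.0336, Mul(-0.27375, I))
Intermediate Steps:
Z = 14616
Function('B')(O) = Pow(O, Rational(3, 2))
a = 11903 (a = Add(18067, Mul(134, -46)) = Add(18067, -6164) = 11903)
Mul(Add(Function('B')(-215), a), Pow(Add(Add(-2595, Mul(-1, 505)), Z), -1)) = Mul(Add(Pow(-215, Rational(3, 2)), 11903), Pow(Add(Add(-2595, Mul(-1, 505)), 14616), -1)) = Mul(Add(Mul(-215, I, Pow(215, Rational(1, 2))), 11903), Pow(Add(Add(-2595, -505), 14616), -1)) = Mul(Add(11903, Mul(-215, I, Pow(215, Rational(1, 2)))), Pow(Add(-3100, 14616), -1)) = Mul(Add(11903, Mul(-215, I, Pow(215, Rational(1, 2)))), Pow(11516, -1)) = Mul(Add(11903, Mul(-215, I, Pow(215, Rational(1, 2)))), Rational(1, 11516)) = Add(Rational(11903, 11516), Mul(Rational(-215, 11516), I, Pow(215, Rational(1, 2))))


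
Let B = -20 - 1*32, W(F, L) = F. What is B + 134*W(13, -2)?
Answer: 1690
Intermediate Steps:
B = -52 (B = -20 - 32 = -52)
B + 134*W(13, -2) = -52 + 134*13 = -52 + 1742 = 1690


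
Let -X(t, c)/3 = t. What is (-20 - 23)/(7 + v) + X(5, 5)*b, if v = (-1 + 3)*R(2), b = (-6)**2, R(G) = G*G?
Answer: -8143/15 ≈ -542.87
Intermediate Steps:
X(t, c) = -3*t
R(G) = G**2
b = 36
v = 8 (v = (-1 + 3)*2**2 = 2*4 = 8)
(-20 - 23)/(7 + v) + X(5, 5)*b = (-20 - 23)/(7 + 8) - 3*5*36 = -43/15 - 15*36 = -43*1/15 - 540 = -43/15 - 540 = -8143/15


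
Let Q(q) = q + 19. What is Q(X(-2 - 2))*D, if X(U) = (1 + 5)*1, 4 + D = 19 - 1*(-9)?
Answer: 600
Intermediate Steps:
D = 24 (D = -4 + (19 - 1*(-9)) = -4 + (19 + 9) = -4 + 28 = 24)
X(U) = 6 (X(U) = 6*1 = 6)
Q(q) = 19 + q
Q(X(-2 - 2))*D = (19 + 6)*24 = 25*24 = 600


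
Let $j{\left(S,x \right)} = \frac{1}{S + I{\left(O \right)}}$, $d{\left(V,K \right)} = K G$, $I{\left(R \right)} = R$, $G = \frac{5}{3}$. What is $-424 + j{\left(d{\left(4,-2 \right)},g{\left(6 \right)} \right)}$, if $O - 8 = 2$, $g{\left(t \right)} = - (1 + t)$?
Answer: $- \frac{8477}{20} \approx -423.85$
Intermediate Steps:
$G = \frac{5}{3}$ ($G = 5 \cdot \frac{1}{3} = \frac{5}{3} \approx 1.6667$)
$g{\left(t \right)} = -1 - t$
$O = 10$ ($O = 8 + 2 = 10$)
$d{\left(V,K \right)} = \frac{5 K}{3}$ ($d{\left(V,K \right)} = K \frac{5}{3} = \frac{5 K}{3}$)
$j{\left(S,x \right)} = \frac{1}{10 + S}$ ($j{\left(S,x \right)} = \frac{1}{S + 10} = \frac{1}{10 + S}$)
$-424 + j{\left(d{\left(4,-2 \right)},g{\left(6 \right)} \right)} = -424 + \frac{1}{10 + \frac{5}{3} \left(-2\right)} = -424 + \frac{1}{10 - \frac{10}{3}} = -424 + \frac{1}{\frac{20}{3}} = -424 + \frac{3}{20} = - \frac{8477}{20}$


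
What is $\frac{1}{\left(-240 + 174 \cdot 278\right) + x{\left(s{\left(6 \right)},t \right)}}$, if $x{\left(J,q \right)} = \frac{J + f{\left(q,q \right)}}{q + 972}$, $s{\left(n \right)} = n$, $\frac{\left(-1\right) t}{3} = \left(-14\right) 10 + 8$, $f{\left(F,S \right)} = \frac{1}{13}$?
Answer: $\frac{17784}{855979567} \approx 2.0776 \cdot 10^{-5}$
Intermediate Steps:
$f{\left(F,S \right)} = \frac{1}{13}$
$t = 396$ ($t = - 3 \left(\left(-14\right) 10 + 8\right) = - 3 \left(-140 + 8\right) = \left(-3\right) \left(-132\right) = 396$)
$x{\left(J,q \right)} = \frac{\frac{1}{13} + J}{972 + q}$ ($x{\left(J,q \right)} = \frac{J + \frac{1}{13}}{q + 972} = \frac{\frac{1}{13} + J}{972 + q}$)
$\frac{1}{\left(-240 + 174 \cdot 278\right) + x{\left(s{\left(6 \right)},t \right)}} = \frac{1}{\left(-240 + 174 \cdot 278\right) + \frac{\frac{1}{13} + 6}{972 + 396}} = \frac{1}{\left(-240 + 48372\right) + \frac{1}{1368} \cdot \frac{79}{13}} = \frac{1}{48132 + \frac{1}{1368} \cdot \frac{79}{13}} = \frac{1}{48132 + \frac{79}{17784}} = \frac{1}{\frac{855979567}{17784}} = \frac{17784}{855979567}$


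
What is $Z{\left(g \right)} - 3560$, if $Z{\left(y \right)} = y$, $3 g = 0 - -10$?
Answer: $- \frac{10670}{3} \approx -3556.7$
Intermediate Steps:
$g = \frac{10}{3}$ ($g = \frac{0 - -10}{3} = \frac{0 + 10}{3} = \frac{1}{3} \cdot 10 = \frac{10}{3} \approx 3.3333$)
$Z{\left(g \right)} - 3560 = \frac{10}{3} - 3560 = - \frac{10670}{3}$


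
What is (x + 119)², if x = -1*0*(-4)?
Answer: 14161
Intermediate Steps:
x = 0 (x = 0*(-4) = 0)
(x + 119)² = (0 + 119)² = 119² = 14161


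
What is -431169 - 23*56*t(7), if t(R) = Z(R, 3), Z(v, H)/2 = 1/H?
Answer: -1296083/3 ≈ -4.3203e+5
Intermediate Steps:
Z(v, H) = 2/H
t(R) = ⅔ (t(R) = 2/3 = 2*(⅓) = ⅔)
-431169 - 23*56*t(7) = -431169 - 23*56*2/3 = -431169 - 1288*2/3 = -431169 - 1*2576/3 = -431169 - 2576/3 = -1296083/3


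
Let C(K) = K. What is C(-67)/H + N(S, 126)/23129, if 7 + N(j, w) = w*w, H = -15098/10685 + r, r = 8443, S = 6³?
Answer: 1414799791778/2086197799053 ≈ 0.67817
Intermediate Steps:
S = 216
H = 90198357/10685 (H = -15098/10685 + 8443 = 90198357/10685 ≈ 8441.6)
N(j, w) = -7 + w² (N(j, w) = -7 + w*w = -7 + w²)
C(-67)/H + N(S, 126)/23129 = -67/90198357/10685 + (-7 + 126²)/23129 = -67*10685/90198357 + (-7 + 15876)*(1/23129) = -715895/90198357 + 15869*(1/23129) = -715895/90198357 + 15869/23129 = 1414799791778/2086197799053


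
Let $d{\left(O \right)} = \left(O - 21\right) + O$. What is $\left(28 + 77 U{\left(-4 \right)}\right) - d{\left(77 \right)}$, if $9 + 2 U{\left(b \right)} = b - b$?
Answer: $- \frac{903}{2} \approx -451.5$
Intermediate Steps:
$U{\left(b \right)} = - \frac{9}{2}$ ($U{\left(b \right)} = - \frac{9}{2} + \frac{b - b}{2} = - \frac{9}{2} + \frac{1}{2} \cdot 0 = - \frac{9}{2} + 0 = - \frac{9}{2}$)
$d{\left(O \right)} = -21 + 2 O$ ($d{\left(O \right)} = \left(-21 + O\right) + O = -21 + 2 O$)
$\left(28 + 77 U{\left(-4 \right)}\right) - d{\left(77 \right)} = \left(28 + 77 \left(- \frac{9}{2}\right)\right) - \left(-21 + 2 \cdot 77\right) = \left(28 - \frac{693}{2}\right) - \left(-21 + 154\right) = - \frac{637}{2} - 133 = - \frac{903}{2}$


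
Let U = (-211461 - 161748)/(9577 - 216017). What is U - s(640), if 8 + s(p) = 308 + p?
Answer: -193680391/206440 ≈ -938.19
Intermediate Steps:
U = 373209/206440 (U = -373209/(-206440) = -373209*(-1/206440) = 373209/206440 ≈ 1.8078)
s(p) = 300 + p (s(p) = -8 + (308 + p) = 300 + p)
U - s(640) = 373209/206440 - (300 + 640) = 373209/206440 - 1*940 = 373209/206440 - 940 = -193680391/206440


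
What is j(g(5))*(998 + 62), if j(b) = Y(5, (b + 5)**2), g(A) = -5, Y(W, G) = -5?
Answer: -5300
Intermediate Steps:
j(b) = -5
j(g(5))*(998 + 62) = -5*(998 + 62) = -5*1060 = -5300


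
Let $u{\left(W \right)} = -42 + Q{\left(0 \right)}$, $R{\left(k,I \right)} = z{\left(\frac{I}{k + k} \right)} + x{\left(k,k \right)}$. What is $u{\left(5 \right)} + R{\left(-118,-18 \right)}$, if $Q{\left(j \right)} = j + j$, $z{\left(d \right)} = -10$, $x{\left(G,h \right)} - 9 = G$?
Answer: $-161$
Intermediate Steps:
$x{\left(G,h \right)} = 9 + G$
$Q{\left(j \right)} = 2 j$
$R{\left(k,I \right)} = -1 + k$ ($R{\left(k,I \right)} = -10 + \left(9 + k\right) = -1 + k$)
$u{\left(W \right)} = -42$ ($u{\left(W \right)} = -42 + 2 \cdot 0 = -42 + 0 = -42$)
$u{\left(5 \right)} + R{\left(-118,-18 \right)} = -42 - 119 = -161$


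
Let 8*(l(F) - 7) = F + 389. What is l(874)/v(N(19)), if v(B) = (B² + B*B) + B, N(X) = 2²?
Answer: 1319/288 ≈ 4.5799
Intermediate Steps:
N(X) = 4
v(B) = B + 2*B² (v(B) = (B² + B²) + B = 2*B² + B = B + 2*B²)
l(F) = 445/8 + F/8 (l(F) = 7 + (F + 389)/8 = 7 + (389 + F)/8 = 7 + (389/8 + F/8) = 445/8 + F/8)
l(874)/v(N(19)) = (445/8 + (⅛)*874)/((4*(1 + 2*4))) = (445/8 + 437/4)/((4*(1 + 8))) = 1319/(8*((4*9))) = (1319/8)/36 = (1319/8)*(1/36) = 1319/288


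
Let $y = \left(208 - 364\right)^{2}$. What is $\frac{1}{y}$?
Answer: $\frac{1}{24336} \approx 4.1091 \cdot 10^{-5}$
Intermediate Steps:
$y = 24336$ ($y = \left(-156\right)^{2} = 24336$)
$\frac{1}{y} = \frac{1}{24336}$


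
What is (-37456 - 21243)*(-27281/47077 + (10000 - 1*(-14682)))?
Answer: -68203966649867/47077 ≈ -1.4488e+9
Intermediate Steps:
(-37456 - 21243)*(-27281/47077 + (10000 - 1*(-14682))) = -58699*(-27281*1/47077 + (10000 + 14682)) = -58699*(-27281/47077 + 24682) = -58699*1161927233/47077 = -68203966649867/47077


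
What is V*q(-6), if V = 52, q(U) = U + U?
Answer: -624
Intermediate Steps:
q(U) = 2*U
V*q(-6) = 52*(2*(-6)) = 52*(-12) = -624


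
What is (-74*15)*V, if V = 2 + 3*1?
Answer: -5550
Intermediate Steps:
V = 5 (V = 2 + 3 = 5)
(-74*15)*V = -74*15*5 = -1110*5 = -5550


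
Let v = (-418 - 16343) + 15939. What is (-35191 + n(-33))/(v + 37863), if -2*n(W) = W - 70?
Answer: -70279/74082 ≈ -0.94866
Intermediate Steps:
n(W) = 35 - W/2 (n(W) = -(W - 70)/2 = -(-70 + W)/2 = 35 - W/2)
v = -822 (v = -16761 + 15939 = -822)
(-35191 + n(-33))/(v + 37863) = (-35191 + (35 - ½*(-33)))/(-822 + 37863) = (-35191 + (35 + 33/2))/37041 = (-35191 + 103/2)*(1/37041) = -70279/2*1/37041 = -70279/74082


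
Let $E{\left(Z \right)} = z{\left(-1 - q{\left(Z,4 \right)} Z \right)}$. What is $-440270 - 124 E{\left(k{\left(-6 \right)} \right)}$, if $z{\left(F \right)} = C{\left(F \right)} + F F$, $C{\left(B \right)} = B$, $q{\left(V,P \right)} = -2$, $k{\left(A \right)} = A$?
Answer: $-459614$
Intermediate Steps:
$z{\left(F \right)} = F + F^{2}$ ($z{\left(F \right)} = F + F F = F + F^{2}$)
$E{\left(Z \right)} = 2 Z \left(-1 + 2 Z\right)$ ($E{\left(Z \right)} = \left(-1 - - 2 Z\right) \left(1 - \left(1 - 2 Z\right)\right) = \left(-1 + 2 Z\right) \left(1 + \left(-1 + 2 Z\right)\right) = \left(-1 + 2 Z\right) 2 Z = 2 Z \left(-1 + 2 Z\right)$)
$-440270 - 124 E{\left(k{\left(-6 \right)} \right)} = -440270 - 124 \cdot 2 \left(-6\right) \left(-1 + 2 \left(-6\right)\right) = -440270 - 124 \cdot 2 \left(-6\right) \left(-1 - 12\right) = -440270 - 124 \cdot 2 \left(-6\right) \left(-13\right) = -440270 - 19344 = -459614$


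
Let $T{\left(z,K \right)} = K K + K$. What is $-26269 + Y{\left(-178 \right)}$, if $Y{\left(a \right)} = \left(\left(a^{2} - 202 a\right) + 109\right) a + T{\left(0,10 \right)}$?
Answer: $-12085481$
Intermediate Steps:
$T{\left(z,K \right)} = K + K^{2}$ ($T{\left(z,K \right)} = K^{2} + K = K + K^{2}$)
$Y{\left(a \right)} = 110 + a \left(109 + a^{2} - 202 a\right)$ ($Y{\left(a \right)} = \left(\left(a^{2} - 202 a\right) + 109\right) a + 10 \left(1 + 10\right) = \left(109 + a^{2} - 202 a\right) a + 10 \cdot 11 = a \left(109 + a^{2} - 202 a\right) + 110 = 110 + a \left(109 + a^{2} - 202 a\right)$)
$-26269 + Y{\left(-178 \right)} = -26269 + \left(110 + \left(-178\right)^{3} - 202 \left(-178\right)^{2} + 109 \left(-178\right)\right) = -26269 - 12059212 = -12085481$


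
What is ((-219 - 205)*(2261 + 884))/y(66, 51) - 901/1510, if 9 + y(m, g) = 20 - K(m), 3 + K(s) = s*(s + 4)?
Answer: 1004702397/3477530 ≈ 288.91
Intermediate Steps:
K(s) = -3 + s*(4 + s) (K(s) = -3 + s*(s + 4) = -3 + s*(4 + s))
y(m, g) = 14 - m² - 4*m (y(m, g) = -9 + (20 - (-3 + m² + 4*m)) = -9 + (20 + (3 - m² - 4*m)) = -9 + (23 - m² - 4*m) = 14 - m² - 4*m)
((-219 - 205)*(2261 + 884))/y(66, 51) - 901/1510 = ((-219 - 205)*(2261 + 884))/(14 - 1*66² - 4*66) - 901/1510 = (-424*3145)/(14 - 1*4356 - 264) - 901*1/1510 = -1333480/(14 - 4356 - 264) - 901/1510 = -1333480/(-4606) - 901/1510 = -1333480*(-1/4606) - 901/1510 = 666740/2303 - 901/1510 = 1004702397/3477530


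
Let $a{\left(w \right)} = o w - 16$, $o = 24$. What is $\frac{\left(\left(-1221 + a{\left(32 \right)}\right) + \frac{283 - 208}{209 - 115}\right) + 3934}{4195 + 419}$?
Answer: $\frac{108595}{144572} \approx 0.75115$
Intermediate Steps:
$a{\left(w \right)} = -16 + 24 w$ ($a{\left(w \right)} = 24 w - 16 = -16 + 24 w$)
$\frac{\left(\left(-1221 + a{\left(32 \right)}\right) + \frac{283 - 208}{209 - 115}\right) + 3934}{4195 + 419} = \frac{\left(\left(-1221 + \left(-16 + 24 \cdot 32\right)\right) + \frac{283 - 208}{209 - 115}\right) + 3934}{4195 + 419} = \frac{\left(\left(-1221 + \left(-16 + 768\right)\right) + \frac{75}{94}\right) + 3934}{4614} = \left(\left(\left(-1221 + 752\right) + 75 \cdot \frac{1}{94}\right) + 3934\right) \frac{1}{4614} = \left(\left(-469 + \frac{75}{94}\right) + 3934\right) \frac{1}{4614} = \left(- \frac{44011}{94} + 3934\right) \frac{1}{4614} = \frac{325785}{94} \cdot \frac{1}{4614} = \frac{108595}{144572}$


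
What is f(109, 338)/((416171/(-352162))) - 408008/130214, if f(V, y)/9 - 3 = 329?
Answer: -9799199430668/3870806471 ≈ -2531.6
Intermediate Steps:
f(V, y) = 2988 (f(V, y) = 27 + 9*329 = 27 + 2961 = 2988)
f(109, 338)/((416171/(-352162))) - 408008/130214 = 2988/((416171/(-352162))) - 408008/130214 = 2988/((416171*(-1/352162))) - 408008*1/130214 = 2988/(-416171/352162) - 204004/65107 = 2988*(-352162/416171) - 204004/65107 = -1052260056/416171 - 204004/65107 = -9799199430668/3870806471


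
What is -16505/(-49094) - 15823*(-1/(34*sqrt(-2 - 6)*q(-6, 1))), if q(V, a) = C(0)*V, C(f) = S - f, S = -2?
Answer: 16505/49094 - 15823*I*sqrt(2)/1632 ≈ 0.33619 - 13.711*I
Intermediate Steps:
C(f) = -2 - f
q(V, a) = -2*V (q(V, a) = (-2 - 1*0)*V = (-2 + 0)*V = -2*V)
-16505/(-49094) - 15823*(-1/(34*sqrt(-2 - 6)*q(-6, 1))) = -16505/(-49094) - 15823*(-1/(408*sqrt(-2 - 6))) = -16505*(-1/49094) - 15823*I*sqrt(2)/1632 = 16505/49094 - 15823*I*sqrt(2)/1632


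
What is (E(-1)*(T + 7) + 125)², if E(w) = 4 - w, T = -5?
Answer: 18225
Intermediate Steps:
(E(-1)*(T + 7) + 125)² = ((4 - 1*(-1))*(-5 + 7) + 125)² = ((4 + 1)*2 + 125)² = (5*2 + 125)² = (10 + 125)² = 135² = 18225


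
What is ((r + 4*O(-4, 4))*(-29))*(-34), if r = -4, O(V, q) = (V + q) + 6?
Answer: 19720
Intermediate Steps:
O(V, q) = 6 + V + q
((r + 4*O(-4, 4))*(-29))*(-34) = ((-4 + 4*(6 - 4 + 4))*(-29))*(-34) = ((-4 + 4*6)*(-29))*(-34) = ((-4 + 24)*(-29))*(-34) = (20*(-29))*(-34) = -580*(-34) = 19720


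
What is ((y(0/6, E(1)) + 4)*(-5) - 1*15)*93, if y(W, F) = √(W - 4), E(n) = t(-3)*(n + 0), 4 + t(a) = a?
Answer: -3255 - 930*I ≈ -3255.0 - 930.0*I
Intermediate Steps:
t(a) = -4 + a
E(n) = -7*n (E(n) = (-4 - 3)*(n + 0) = -7*n)
y(W, F) = √(-4 + W)
((y(0/6, E(1)) + 4)*(-5) - 1*15)*93 = ((√(-4 + 0/6) + 4)*(-5) - 1*15)*93 = ((√(-4 + 0*(⅙)) + 4)*(-5) - 15)*93 = ((√(-4 + 0) + 4)*(-5) - 15)*93 = ((√(-4) + 4)*(-5) - 15)*93 = ((2*I + 4)*(-5) - 15)*93 = ((4 + 2*I)*(-5) - 15)*93 = ((-20 - 10*I) - 15)*93 = (-35 - 10*I)*93 = -3255 - 930*I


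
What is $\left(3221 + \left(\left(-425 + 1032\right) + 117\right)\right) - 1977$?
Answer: $1968$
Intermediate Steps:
$\left(3221 + \left(\left(-425 + 1032\right) + 117\right)\right) - 1977 = \left(3221 + \left(607 + 117\right)\right) - 1977 = \left(3221 + 724\right) - 1977 = 3945 - 1977 = 1968$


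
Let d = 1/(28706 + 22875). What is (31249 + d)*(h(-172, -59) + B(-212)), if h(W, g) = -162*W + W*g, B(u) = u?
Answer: 60928106526000/51581 ≈ 1.1812e+9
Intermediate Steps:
d = 1/51581 ≈ 1.9387e-5
(31249 + d)*(h(-172, -59) + B(-212)) = (31249 + 1/51581)*(-172*(-162 - 59) - 212) = 1611854670*(-172*(-221) - 212)/51581 = 1611854670*(38012 - 212)/51581 = (1611854670/51581)*37800 = 60928106526000/51581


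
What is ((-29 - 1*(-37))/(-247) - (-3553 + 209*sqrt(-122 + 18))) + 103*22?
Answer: 1437285/247 - 418*I*sqrt(26) ≈ 5819.0 - 2131.4*I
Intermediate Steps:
((-29 - 1*(-37))/(-247) - (-3553 + 209*sqrt(-122 + 18))) + 103*22 = ((-29 + 37)*(-1/247) - (-3553 + 418*I*sqrt(26))) + 2266 = (8*(-1/247) - (-3553 + 418*I*sqrt(26))) + 2266 = (-8/247 - 209*(-17 + 2*I*sqrt(26))) + 2266 = (-8/247 + (3553 - 418*I*sqrt(26))) + 2266 = (877583/247 - 418*I*sqrt(26)) + 2266 = 1437285/247 - 418*I*sqrt(26)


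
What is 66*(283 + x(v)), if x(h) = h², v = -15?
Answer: 33528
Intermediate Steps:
66*(283 + x(v)) = 66*(283 + (-15)²) = 66*(283 + 225) = 66*508 = 33528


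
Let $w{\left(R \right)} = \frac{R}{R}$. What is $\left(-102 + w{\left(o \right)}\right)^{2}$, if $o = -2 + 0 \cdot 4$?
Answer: $10201$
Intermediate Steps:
$o = -2$ ($o = -2 + 0 = -2$)
$w{\left(R \right)} = 1$
$\left(-102 + w{\left(o \right)}\right)^{2} = \left(-102 + 1\right)^{2} = \left(-101\right)^{2} = 10201$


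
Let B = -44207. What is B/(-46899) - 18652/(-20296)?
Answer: 442996355/237965526 ≈ 1.8616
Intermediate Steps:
B/(-46899) - 18652/(-20296) = -44207/(-46899) - 18652/(-20296) = -44207*(-1/46899) - 18652*(-1/20296) = 44207/46899 + 4663/5074 = 442996355/237965526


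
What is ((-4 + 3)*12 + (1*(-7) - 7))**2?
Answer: 676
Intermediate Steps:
((-4 + 3)*12 + (1*(-7) - 7))**2 = (-1*12 + (-7 - 7))**2 = (-12 - 14)**2 = (-26)**2 = 676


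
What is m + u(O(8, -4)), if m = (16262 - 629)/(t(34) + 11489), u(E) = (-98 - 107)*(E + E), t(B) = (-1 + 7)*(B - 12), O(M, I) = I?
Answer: 19074073/11621 ≈ 1641.3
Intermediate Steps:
t(B) = -72 + 6*B (t(B) = 6*(-12 + B) = -72 + 6*B)
u(E) = -410*E
m = 15633/11621 (m = (16262 - 629)/((-72 + 6*34) + 11489) = 15633/((-72 + 204) + 11489) = 15633/(132 + 11489) = 15633/11621 ≈ 1.3452)
m + u(O(8, -4)) = 15633/11621 - 410*(-4) = 15633/11621 + 1640 = 19074073/11621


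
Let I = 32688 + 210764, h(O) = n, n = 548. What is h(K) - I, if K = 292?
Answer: -242904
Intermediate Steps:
h(O) = 548
I = 243452
h(K) - I = 548 - 1*243452 = 548 - 243452 = -242904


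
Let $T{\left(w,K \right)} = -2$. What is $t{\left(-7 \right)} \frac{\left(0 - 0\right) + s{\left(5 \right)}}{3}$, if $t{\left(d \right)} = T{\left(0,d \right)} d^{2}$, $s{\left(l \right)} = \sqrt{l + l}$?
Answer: $- \frac{98 \sqrt{10}}{3} \approx -103.3$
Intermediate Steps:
$s{\left(l \right)} = \sqrt{2} \sqrt{l}$ ($s{\left(l \right)} = \sqrt{2 l} = \sqrt{2} \sqrt{l}$)
$t{\left(d \right)} = - 2 d^{2}$
$t{\left(-7 \right)} \frac{\left(0 - 0\right) + s{\left(5 \right)}}{3} = - 2 \left(-7\right)^{2} \frac{\left(0 - 0\right) + \sqrt{2} \sqrt{5}}{3} = \left(-2\right) 49 \left(\left(0 + 0\right) + \sqrt{10}\right) \frac{1}{3} = - 98 \left(0 + \sqrt{10}\right) \frac{1}{3} = - 98 \sqrt{10} \cdot \frac{1}{3} = - 98 \frac{\sqrt{10}}{3} = - \frac{98 \sqrt{10}}{3}$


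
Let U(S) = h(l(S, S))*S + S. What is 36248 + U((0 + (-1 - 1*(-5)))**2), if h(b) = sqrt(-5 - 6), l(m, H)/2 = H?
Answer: 36264 + 16*I*sqrt(11) ≈ 36264.0 + 53.066*I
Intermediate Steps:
l(m, H) = 2*H
h(b) = I*sqrt(11) (h(b) = sqrt(-11) = I*sqrt(11))
U(S) = S + I*S*sqrt(11) (U(S) = (I*sqrt(11))*S + S = I*S*sqrt(11) + S = S + I*S*sqrt(11))
36248 + U((0 + (-1 - 1*(-5)))**2) = 36248 + (0 + (-1 - 1*(-5)))**2*(1 + I*sqrt(11)) = 36248 + (0 + (-1 + 5))**2*(1 + I*sqrt(11)) = 36248 + (0 + 4)**2*(1 + I*sqrt(11)) = 36248 + 4**2*(1 + I*sqrt(11)) = 36248 + 16*(1 + I*sqrt(11)) = 36248 + (16 + 16*I*sqrt(11)) = 36264 + 16*I*sqrt(11)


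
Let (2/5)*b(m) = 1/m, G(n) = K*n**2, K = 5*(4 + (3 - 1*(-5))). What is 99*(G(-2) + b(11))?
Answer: 47565/2 ≈ 23783.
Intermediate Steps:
K = 60 (K = 5*(4 + (3 + 5)) = 5*(4 + 8) = 5*12 = 60)
G(n) = 60*n**2
b(m) = 5/(2*m)
99*(G(-2) + b(11)) = 99*(60*(-2)**2 + (5/2)/11) = 99*(60*4 + (5/2)*(1/11)) = 99*(240 + 5/22) = 99*(5285/22) = 47565/2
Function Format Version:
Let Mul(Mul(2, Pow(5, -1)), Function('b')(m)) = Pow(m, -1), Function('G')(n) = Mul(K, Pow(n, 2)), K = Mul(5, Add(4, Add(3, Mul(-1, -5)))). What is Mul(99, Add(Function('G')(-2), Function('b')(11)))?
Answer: Rational(47565, 2) ≈ 23783.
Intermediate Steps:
K = 60 (K = Mul(5, Add(4, Add(3, 5))) = Mul(5, Add(4, 8)) = Mul(5, 12) = 60)
Function('G')(n) = Mul(60, Pow(n, 2))
Function('b')(m) = Mul(Rational(5, 2), Pow(m, -1))
Mul(99, Add(Function('G')(-2), Function('b')(11))) = Mul(99, Add(Mul(60, Pow(-2, 2)), Mul(Rational(5, 2), Pow(11, -1)))) = Mul(99, Add(Mul(60, 4), Mul(Rational(5, 2), Rational(1, 11)))) = Mul(99, Add(240, Rational(5, 22))) = Mul(99, Rational(5285, 22)) = Rational(47565, 2)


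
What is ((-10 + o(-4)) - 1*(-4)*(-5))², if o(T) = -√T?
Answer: 896 + 120*I ≈ 896.0 + 120.0*I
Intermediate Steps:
((-10 + o(-4)) - 1*(-4)*(-5))² = ((-10 - √(-4)) - 1*(-4)*(-5))² = ((-10 - 2*I) + 4*(-5))² = ((-10 - 2*I) - 20)² = (-30 - 2*I)²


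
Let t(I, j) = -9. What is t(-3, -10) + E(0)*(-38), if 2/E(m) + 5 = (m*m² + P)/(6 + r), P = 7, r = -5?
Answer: -47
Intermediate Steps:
E(m) = 2/(2 + m³) (E(m) = 2/(-5 + (m*m² + 7)/(6 - 5)) = 2/(-5 + (m³ + 7)/1) = 2/(-5 + (7 + m³)*1) = 2/(-5 + (7 + m³)) = 2/(2 + m³))
t(-3, -10) + E(0)*(-38) = -9 + (2/(2 + 0³))*(-38) = -9 + (2/(2 + 0))*(-38) = -9 + (2/2)*(-38) = -9 + (2*(½))*(-38) = -9 + 1*(-38) = -9 - 38 = -47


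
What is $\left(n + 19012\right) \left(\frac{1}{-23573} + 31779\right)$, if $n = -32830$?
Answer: $- \frac{10351428125388}{23573} \approx -4.3912 \cdot 10^{8}$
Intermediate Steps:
$\left(n + 19012\right) \left(\frac{1}{-23573} + 31779\right) = \left(-32830 + 19012\right) \left(\frac{1}{-23573} + 31779\right) = - 13818 \left(- \frac{1}{23573} + 31779\right) = \left(-13818\right) \frac{749126366}{23573} = - \frac{10351428125388}{23573}$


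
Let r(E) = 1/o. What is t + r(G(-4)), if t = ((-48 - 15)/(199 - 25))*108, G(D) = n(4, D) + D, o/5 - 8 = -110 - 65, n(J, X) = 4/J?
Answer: -946919/24215 ≈ -39.105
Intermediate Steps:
o = -835 (o = 40 + 5*(-110 - 65) = 40 + 5*(-175) = 40 - 875 = -835)
G(D) = 1 + D (G(D) = 4/4 + D = 4*(¼) + D = 1 + D)
t = -1134/29 (t = -63/174*108 = -63*1/174*108 = -21/58*108 = -1134/29 ≈ -39.103)
r(E) = -1/835 (r(E) = 1/(-835) = -1/835)
t + r(G(-4)) = -1134/29 - 1/835 = -946919/24215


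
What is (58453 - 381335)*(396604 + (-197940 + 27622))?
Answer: -73063676252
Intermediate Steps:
(58453 - 381335)*(396604 + (-197940 + 27622)) = -322882*(396604 - 170318) = -322882*226286 = -73063676252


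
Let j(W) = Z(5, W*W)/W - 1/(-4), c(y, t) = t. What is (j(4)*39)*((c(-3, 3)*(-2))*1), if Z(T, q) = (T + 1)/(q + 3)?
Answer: -2925/38 ≈ -76.974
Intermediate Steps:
Z(T, q) = (1 + T)/(3 + q)
j(W) = ¼ + 6/(W*(3 + W²)) (j(W) = ((1 + 5)/(3 + W*W))/W - 1/(-4) = (6/(3 + W²))/W - 1*(-¼) = (6/(3 + W²))/W + ¼ = 6/(W*(3 + W²)) + ¼ = ¼ + 6/(W*(3 + W²)))
(j(4)*39)*((c(-3, 3)*(-2))*1) = (((¼)*(24 + 4*(3 + 4²))/(4*(3 + 4²)))*39)*((3*(-2))*1) = (((¼)*(¼)*(24 + 4*(3 + 16))/(3 + 16))*39)*(-6*1) = (((¼)*(¼)*(24 + 4*19)/19)*39)*(-6) = (((¼)*(¼)*(1/19)*(24 + 76))*39)*(-6) = (((¼)*(¼)*(1/19)*100)*39)*(-6) = ((25/76)*39)*(-6) = (975/76)*(-6) = -2925/38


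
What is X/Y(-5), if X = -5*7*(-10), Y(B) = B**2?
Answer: 14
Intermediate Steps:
X = 350 (X = -35*(-10) = 350)
X/Y(-5) = 350/((-5)**2) = 350/25 = 350*(1/25) = 14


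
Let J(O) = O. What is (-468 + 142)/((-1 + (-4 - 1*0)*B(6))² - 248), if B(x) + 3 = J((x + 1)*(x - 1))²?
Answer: -326/23902073 ≈ -1.3639e-5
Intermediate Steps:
B(x) = -3 + (1 + x)²*(-1 + x)² (B(x) = -3 + ((x + 1)*(x - 1))² = -3 + ((1 + x)*(-1 + x))² = -3 + (1 + x)²*(-1 + x)²)
(-468 + 142)/((-1 + (-4 - 1*0)*B(6))² - 248) = (-468 + 142)/((-1 + (-4 - 1*0)*(-3 + (-1 + 6²)²))² - 248) = -326/((-1 + (-4 + 0)*(-3 + (-1 + 36)²))² - 248) = -326/((-1 - 4*(-3 + 35²))² - 248) = -326/((-1 - 4*(-3 + 1225))² - 248) = -326/((-1 - 4*1222)² - 248) = -326/((-1 - 4888)² - 248) = -326/((-4889)² - 248) = -326/(23902321 - 248) = -326/23902073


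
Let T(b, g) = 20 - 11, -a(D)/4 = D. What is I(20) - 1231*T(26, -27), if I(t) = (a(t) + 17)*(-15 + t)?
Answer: -11394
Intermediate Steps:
a(D) = -4*D
T(b, g) = 9
I(t) = (-15 + t)*(17 - 4*t) (I(t) = (-4*t + 17)*(-15 + t) = (17 - 4*t)*(-15 + t) = (-15 + t)*(17 - 4*t))
I(20) - 1231*T(26, -27) = (-255 - 4*20**2 + 77*20) - 1231*9 = (-255 - 4*400 + 1540) - 11079 = (-255 - 1600 + 1540) - 11079 = -315 - 11079 = -11394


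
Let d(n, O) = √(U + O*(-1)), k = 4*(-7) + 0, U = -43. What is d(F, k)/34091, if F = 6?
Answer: I*√15/34091 ≈ 0.00011361*I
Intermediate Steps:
k = -28 (k = -28 + 0 = -28)
d(n, O) = √(-43 - O) (d(n, O) = √(-43 + O*(-1)) = √(-43 - O))
d(F, k)/34091 = √(-43 - 1*(-28))/34091 = √(-43 + 28)*(1/34091) = √(-15)*(1/34091) = (I*√15)*(1/34091) = I*√15/34091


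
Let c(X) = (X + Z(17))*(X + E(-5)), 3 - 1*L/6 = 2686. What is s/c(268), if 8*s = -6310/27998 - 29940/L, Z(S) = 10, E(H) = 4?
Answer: 3611185/1336510736128 ≈ 2.7019e-6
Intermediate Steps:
L = -16098 (L = 18 - 6*2686 = 18 - 16116 = -16098)
s = 61390145/300474536 (s = (-6310/27998 - 29940/(-16098))/8 = (-6310*1/27998 - 29940*(-1/16098))/8 = (-3155/13999 + 4990/2683)/8 = (1/8)*(61390145/37559317) = 61390145/300474536 ≈ 0.20431)
c(X) = (4 + X)*(10 + X) (c(X) = (X + 10)*(X + 4) = (10 + X)*(4 + X) = (4 + X)*(10 + X))
s/c(268) = 61390145/(300474536*(40 + 268**2 + 14*268)) = 61390145/(300474536*(40 + 71824 + 3752)) = (61390145/300474536)/75616 = (61390145/300474536)*(1/75616) = 3611185/1336510736128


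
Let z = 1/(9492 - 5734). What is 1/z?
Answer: 3758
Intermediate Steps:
z = 1/3758 ≈ 0.00026610
1/z = 1/(1/3758) = 3758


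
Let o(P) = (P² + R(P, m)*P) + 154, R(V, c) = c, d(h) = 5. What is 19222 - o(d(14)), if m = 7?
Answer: 19008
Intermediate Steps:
o(P) = 154 + P² + 7*P (o(P) = (P² + 7*P) + 154 = 154 + P² + 7*P)
19222 - o(d(14)) = 19222 - (154 + 5² + 7*5) = 19222 - (154 + 25 + 35) = 19222 - 1*214 = 19222 - 214 = 19008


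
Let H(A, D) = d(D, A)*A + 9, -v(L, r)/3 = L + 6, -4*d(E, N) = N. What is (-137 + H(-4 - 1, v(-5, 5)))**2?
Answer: 288369/16 ≈ 18023.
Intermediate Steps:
d(E, N) = -N/4
v(L, r) = -18 - 3*L (v(L, r) = -3*(L + 6) = -3*(6 + L) = -18 - 3*L)
H(A, D) = 9 - A**2/4 (H(A, D) = (-A/4)*A + 9 = -A**2/4 + 9 = 9 - A**2/4)
(-137 + H(-4 - 1, v(-5, 5)))**2 = (-137 + (9 - (-4 - 1)**2/4))**2 = (-137 + (9 - 1/4*(-5)**2))**2 = (-137 + (9 - 1/4*25))**2 = (-137 + (9 - 25/4))**2 = (-137 + 11/4)**2 = (-537/4)**2 = 288369/16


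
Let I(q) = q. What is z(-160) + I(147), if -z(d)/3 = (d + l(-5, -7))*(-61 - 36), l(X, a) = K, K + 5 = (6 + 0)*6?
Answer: -37392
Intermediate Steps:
K = 31 (K = -5 + (6 + 0)*6 = -5 + 6*6 = -5 + 36 = 31)
l(X, a) = 31
z(d) = 9021 + 291*d (z(d) = -3*(d + 31)*(-61 - 36) = -3*(31 + d)*(-97) = -3*(-3007 - 97*d) = 9021 + 291*d)
z(-160) + I(147) = (9021 + 291*(-160)) + 147 = (9021 - 46560) + 147 = -37539 + 147 = -37392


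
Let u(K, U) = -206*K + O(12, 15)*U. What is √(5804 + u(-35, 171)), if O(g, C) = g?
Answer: 9*√186 ≈ 122.74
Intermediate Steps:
u(K, U) = -206*K + 12*U
√(5804 + u(-35, 171)) = √(5804 + (-206*(-35) + 12*171)) = √(5804 + (7210 + 2052)) = √(5804 + 9262) = √15066 = 9*√186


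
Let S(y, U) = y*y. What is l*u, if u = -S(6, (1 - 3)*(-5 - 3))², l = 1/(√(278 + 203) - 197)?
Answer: 10638/1597 + 54*√481/1597 ≈ 7.4028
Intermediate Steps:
l = 1/(-197 + √481) (l = 1/(√481 - 197) = 1/(-197 + √481) ≈ -0.0057121)
S(y, U) = y²
u = -1296 (u = -(6²)² = -1*36² = -1*1296 = -1296)
l*u = (-197/38328 - √481/38328)*(-1296) = 10638/1597 + 54*√481/1597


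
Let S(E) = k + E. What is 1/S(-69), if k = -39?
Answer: -1/108 ≈ -0.0092593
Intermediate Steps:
S(E) = -39 + E
1/S(-69) = 1/(-39 - 69) = 1/(-108) = -1/108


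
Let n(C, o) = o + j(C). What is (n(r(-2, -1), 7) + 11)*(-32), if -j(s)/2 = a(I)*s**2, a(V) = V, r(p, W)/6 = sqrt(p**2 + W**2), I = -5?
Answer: -58176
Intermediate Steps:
r(p, W) = 6*sqrt(W**2 + p**2) (r(p, W) = 6*sqrt(p**2 + W**2) = 6*sqrt(W**2 + p**2))
j(s) = 10*s**2 (j(s) = -(-10)*s**2 = 10*s**2)
n(C, o) = o + 10*C**2
(n(r(-2, -1), 7) + 11)*(-32) = ((7 + 10*(6*sqrt((-1)**2 + (-2)**2))**2) + 11)*(-32) = ((7 + 10*(6*sqrt(1 + 4))**2) + 11)*(-32) = ((7 + 10*(6*sqrt(5))**2) + 11)*(-32) = ((7 + 10*180) + 11)*(-32) = ((7 + 1800) + 11)*(-32) = (1807 + 11)*(-32) = 1818*(-32) = -58176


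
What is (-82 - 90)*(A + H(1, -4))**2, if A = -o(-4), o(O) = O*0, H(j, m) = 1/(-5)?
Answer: -172/25 ≈ -6.8800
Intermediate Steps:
H(j, m) = -1/5
o(O) = 0
A = 0 (A = -1*0 = 0)
(-82 - 90)*(A + H(1, -4))**2 = (-82 - 90)*(0 - 1/5)**2 = -172*(-1/5)**2 = -172*1/25 = -172/25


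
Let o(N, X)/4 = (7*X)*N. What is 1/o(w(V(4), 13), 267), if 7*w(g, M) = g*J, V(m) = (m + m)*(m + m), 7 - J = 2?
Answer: 1/341760 ≈ 2.9260e-6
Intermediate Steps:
J = 5 (J = 7 - 1*2 = 7 - 2 = 5)
V(m) = 4*m² (V(m) = (2*m)*(2*m) = 4*m²)
w(g, M) = 5*g/7 (w(g, M) = (g*5)/7 = (5*g)/7 = 5*g/7)
o(N, X) = 28*N*X (o(N, X) = 4*((7*X)*N) = 4*(7*N*X) = 28*N*X)
1/o(w(V(4), 13), 267) = 1/(28*(5*(4*4²)/7)*267) = 1/(28*(5*(4*16)/7)*267) = 1/(28*((5/7)*64)*267) = 1/(28*(320/7)*267) = 1/341760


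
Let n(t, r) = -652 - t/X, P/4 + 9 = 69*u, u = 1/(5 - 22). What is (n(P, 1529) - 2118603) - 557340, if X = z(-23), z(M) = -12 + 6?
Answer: -45502263/17 ≈ -2.6766e+6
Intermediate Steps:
u = -1/17 (u = 1/(-17) = -1/17 ≈ -0.058824)
z(M) = -6
X = -6
P = -888/17 (P = -36 + 4*(69*(-1/17)) = -36 + 4*(-69/17) = -36 - 276/17 = -888/17 ≈ -52.235)
n(t, r) = -652 + t/6 (n(t, r) = -652 - t/(-6) = -652 - t*(-1)/6 = -652 - (-1)*t/6 = -652 + t/6)
(n(P, 1529) - 2118603) - 557340 = ((-652 + (⅙)*(-888/17)) - 2118603) - 557340 = ((-652 - 148/17) - 2118603) - 557340 = (-11232/17 - 2118603) - 557340 = -36027483/17 - 557340 = -45502263/17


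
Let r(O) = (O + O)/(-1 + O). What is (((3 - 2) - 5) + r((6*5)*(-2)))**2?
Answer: 15376/3721 ≈ 4.1322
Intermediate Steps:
r(O) = 2*O/(-1 + O) (r(O) = (2*O)/(-1 + O) = 2*O/(-1 + O))
(((3 - 2) - 5) + r((6*5)*(-2)))**2 = (((3 - 2) - 5) + 2*((6*5)*(-2))/(-1 + (6*5)*(-2)))**2 = ((1 - 5) + 2*(30*(-2))/(-1 + 30*(-2)))**2 = (-4 + 2*(-60)/(-1 - 60))**2 = (-4 + 2*(-60)/(-61))**2 = (-4 + 2*(-60)*(-1/61))**2 = (-4 + 120/61)**2 = (-124/61)**2 = 15376/3721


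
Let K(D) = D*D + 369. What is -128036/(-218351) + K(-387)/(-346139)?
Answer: 11535470566/75579796789 ≈ 0.15263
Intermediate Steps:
K(D) = 369 + D² (K(D) = D² + 369 = 369 + D²)
-128036/(-218351) + K(-387)/(-346139) = -128036/(-218351) + (369 + (-387)²)/(-346139) = -128036*(-1/218351) + (369 + 149769)*(-1/346139) = 128036/218351 + 150138*(-1/346139) = 128036/218351 - 150138/346139 = 11535470566/75579796789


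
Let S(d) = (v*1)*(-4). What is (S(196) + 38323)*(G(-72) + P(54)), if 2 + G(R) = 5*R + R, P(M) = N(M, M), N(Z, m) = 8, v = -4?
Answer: -16332414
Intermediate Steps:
S(d) = 16 (S(d) = -4*1*(-4) = -4*(-4) = 16)
P(M) = 8
G(R) = -2 + 6*R (G(R) = -2 + (5*R + R) = -2 + 6*R)
(S(196) + 38323)*(G(-72) + P(54)) = (16 + 38323)*((-2 + 6*(-72)) + 8) = 38339*((-2 - 432) + 8) = 38339*(-434 + 8) = 38339*(-426) = -16332414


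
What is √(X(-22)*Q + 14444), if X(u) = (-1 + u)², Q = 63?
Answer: √47771 ≈ 218.57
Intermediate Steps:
√(X(-22)*Q + 14444) = √((-1 - 22)²*63 + 14444) = √((-23)²*63 + 14444) = √(529*63 + 14444) = √(33327 + 14444) = √47771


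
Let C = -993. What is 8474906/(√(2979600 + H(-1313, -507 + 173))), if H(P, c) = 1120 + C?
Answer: 8474906*√2979727/2979727 ≈ 4909.6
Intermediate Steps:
H(P, c) = 127 (H(P, c) = 1120 - 993 = 127)
8474906/(√(2979600 + H(-1313, -507 + 173))) = 8474906/(√(2979600 + 127)) = 8474906/(√2979727) = 8474906*(√2979727/2979727) = 8474906*√2979727/2979727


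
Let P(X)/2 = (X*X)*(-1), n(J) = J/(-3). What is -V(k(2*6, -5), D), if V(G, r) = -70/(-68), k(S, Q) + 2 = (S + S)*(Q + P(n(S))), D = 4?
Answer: -35/34 ≈ -1.0294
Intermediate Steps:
n(J) = -J/3 (n(J) = J*(-1/3) = -J/3)
P(X) = -2*X**2 (P(X) = 2*((X*X)*(-1)) = 2*(X**2*(-1)) = 2*(-X**2) = -2*X**2)
k(S, Q) = -2 + 2*S*(Q - 2*S**2/9) (k(S, Q) = -2 + (S + S)*(Q - 2*S**2/9) = -2 + (2*S)*(Q - 2*S**2/9) = -2 + 2*S*(Q - 2*S**2/9))
V(G, r) = 35/34 (V(G, r) = -70*(-1/68) = 35/34)
-V(k(2*6, -5), D) = -1*35/34 = -35/34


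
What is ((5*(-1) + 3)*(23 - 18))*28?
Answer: -280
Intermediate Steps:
((5*(-1) + 3)*(23 - 18))*28 = ((-5 + 3)*5)*28 = -2*5*28 = -10*28 = -280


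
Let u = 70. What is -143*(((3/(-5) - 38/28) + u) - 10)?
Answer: -581009/70 ≈ -8300.1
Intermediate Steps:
-143*(((3/(-5) - 38/28) + u) - 10) = -143*(((3/(-5) - 38/28) + 70) - 10) = -143*(((3*(-⅕) - 38*1/28) + 70) - 10) = -143*(((-⅗ - 19/14) + 70) - 10) = -143*((-137/70 + 70) - 10) = -143*(4763/70 - 10) = -143*4063/70 = -581009/70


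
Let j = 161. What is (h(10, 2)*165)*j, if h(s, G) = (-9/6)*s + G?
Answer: -345345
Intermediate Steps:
h(s, G) = G - 3*s/2 (h(s, G) = (-9*1/6)*s + G = -3*s/2 + G = G - 3*s/2)
(h(10, 2)*165)*j = ((2 - 3/2*10)*165)*161 = ((2 - 15)*165)*161 = -13*165*161 = -2145*161 = -345345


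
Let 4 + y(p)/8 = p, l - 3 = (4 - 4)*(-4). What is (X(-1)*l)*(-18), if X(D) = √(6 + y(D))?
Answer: -54*I*√34 ≈ -314.87*I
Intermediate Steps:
l = 3 (l = 3 + (4 - 4)*(-4) = 3 + 0*(-4) = 3 + 0 = 3)
y(p) = -32 + 8*p
X(D) = √(-26 + 8*D) (X(D) = √(6 + (-32 + 8*D)) = √(-26 + 8*D))
(X(-1)*l)*(-18) = (√(-26 + 8*(-1))*3)*(-18) = (√(-26 - 8)*3)*(-18) = (√(-34)*3)*(-18) = ((I*√34)*3)*(-18) = (3*I*√34)*(-18) = -54*I*√34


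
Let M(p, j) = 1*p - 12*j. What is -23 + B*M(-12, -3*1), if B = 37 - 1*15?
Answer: 505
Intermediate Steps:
M(p, j) = p - 12*j
B = 22 (B = 37 - 15 = 22)
-23 + B*M(-12, -3*1) = -23 + 22*(-12 - (-36)) = -23 + 22*(-12 - 12*(-3)) = -23 + 22*(-12 + 36) = -23 + 22*24 = -23 + 528 = 505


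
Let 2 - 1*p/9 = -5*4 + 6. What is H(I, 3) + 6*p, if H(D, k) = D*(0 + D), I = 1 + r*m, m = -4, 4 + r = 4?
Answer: 865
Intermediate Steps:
r = 0 (r = -4 + 4 = 0)
I = 1 (I = 1 + 0*(-4) = 1 + 0 = 1)
p = 144 (p = 18 - 9*(-5*4 + 6) = 18 - 9*(-20 + 6) = 18 - 9*(-14) = 18 + 126 = 144)
H(D, k) = D² (H(D, k) = D*D = D²)
H(I, 3) + 6*p = 1² + 6*144 = 1 + 864 = 865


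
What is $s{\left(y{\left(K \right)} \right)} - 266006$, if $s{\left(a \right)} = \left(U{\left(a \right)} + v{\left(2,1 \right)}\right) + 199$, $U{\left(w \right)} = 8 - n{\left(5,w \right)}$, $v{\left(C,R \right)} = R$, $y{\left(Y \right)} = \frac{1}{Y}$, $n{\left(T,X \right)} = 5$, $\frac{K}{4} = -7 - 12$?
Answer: $-265803$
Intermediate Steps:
$K = -76$ ($K = 4 \left(-7 - 12\right) = 4 \left(-19\right) = -76$)
$U{\left(w \right)} = 3$ ($U{\left(w \right)} = 8 - 5 = 3$)
$s{\left(a \right)} = 203$ ($s{\left(a \right)} = \left(3 + 1\right) + 199 = 4 + 199 = 203$)
$s{\left(y{\left(K \right)} \right)} - 266006 = 203 - 266006 = -265803$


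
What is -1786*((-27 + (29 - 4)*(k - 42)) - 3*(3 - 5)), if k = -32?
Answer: 3341606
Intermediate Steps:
-1786*((-27 + (29 - 4)*(k - 42)) - 3*(3 - 5)) = -1786*((-27 + (29 - 4)*(-32 - 42)) - 3*(3 - 5)) = -1786*((-27 + 25*(-74)) - 3*(-2)) = -1786*((-27 - 1850) + 6) = -1786*(-1877 + 6) = -1786*(-1871) = 3341606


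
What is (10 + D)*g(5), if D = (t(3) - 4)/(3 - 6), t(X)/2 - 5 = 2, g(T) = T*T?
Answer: 500/3 ≈ 166.67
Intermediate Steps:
g(T) = T²
t(X) = 14 (t(X) = 10 + 2*2 = 10 + 4 = 14)
D = -10/3 (D = (14 - 4)/(3 - 6) = 10/(-3) = 10*(-⅓) = -10/3 ≈ -3.3333)
(10 + D)*g(5) = (10 - 10/3)*5² = (20/3)*25 = 500/3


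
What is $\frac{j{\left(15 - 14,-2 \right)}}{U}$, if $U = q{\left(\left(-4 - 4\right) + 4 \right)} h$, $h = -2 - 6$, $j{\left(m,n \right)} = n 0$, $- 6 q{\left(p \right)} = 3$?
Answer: $0$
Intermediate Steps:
$q{\left(p \right)} = - \frac{1}{2}$ ($q{\left(p \right)} = \left(- \frac{1}{6}\right) 3 = - \frac{1}{2}$)
$j{\left(m,n \right)} = 0$
$h = -8$ ($h = -2 - 6 = -8$)
$U = 4$ ($U = \left(- \frac{1}{2}\right) \left(-8\right) = 4$)
$\frac{j{\left(15 - 14,-2 \right)}}{U} = \frac{0}{4} = 0 \cdot \frac{1}{4} = 0$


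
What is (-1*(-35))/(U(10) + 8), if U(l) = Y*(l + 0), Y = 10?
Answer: 35/108 ≈ 0.32407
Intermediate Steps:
U(l) = 10*l (U(l) = 10*(l + 0) = 10*l)
(-1*(-35))/(U(10) + 8) = (-1*(-35))/(10*10 + 8) = 35/(100 + 8) = 35/108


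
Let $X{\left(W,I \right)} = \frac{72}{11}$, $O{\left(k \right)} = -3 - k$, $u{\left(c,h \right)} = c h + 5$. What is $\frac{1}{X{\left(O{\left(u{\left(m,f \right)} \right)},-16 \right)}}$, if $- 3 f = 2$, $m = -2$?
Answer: $\frac{11}{72} \approx 0.15278$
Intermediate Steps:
$f = - \frac{2}{3}$ ($f = \left(- \frac{1}{3}\right) 2 = - \frac{2}{3} \approx -0.66667$)
$u{\left(c,h \right)} = 5 + c h$
$X{\left(W,I \right)} = \frac{72}{11}$ ($X{\left(W,I \right)} = 72 \cdot \frac{1}{11} = \frac{72}{11}$)
$\frac{1}{X{\left(O{\left(u{\left(m,f \right)} \right)},-16 \right)}} = \frac{1}{\frac{72}{11}} = \frac{11}{72}$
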